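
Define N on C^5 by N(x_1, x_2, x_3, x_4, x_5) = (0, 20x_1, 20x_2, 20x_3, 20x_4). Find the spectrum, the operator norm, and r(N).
sigma(N) = {0}; ||N|| = 20; r(N) = 0. (N is nilpotent with N^5 = 0.)

On C^5, N is a strictly lower-triangular matrix with 20 on the subdiagonal and zeros elsewhere, so its characteristic polynomial is lambda^5 and every eigenvalue is 0: sigma(N) = {0}. For the operator norm, N e_i = 20e_{i+1} for i = 1, ..., 4 and N e_5 = 0, so the singular values of N are 20 (with multiplicity 4) and 0; hence ||N|| = 20. The spectral radius r(N) = max|lambda| = 0. Note ||N|| > r(N) — characteristic of non-normal nilpotent operators. Indeed N^5 = 0.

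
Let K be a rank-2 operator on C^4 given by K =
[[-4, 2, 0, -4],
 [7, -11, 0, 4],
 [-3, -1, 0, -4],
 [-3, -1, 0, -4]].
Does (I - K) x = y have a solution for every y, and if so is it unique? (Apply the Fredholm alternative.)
(I - K) is invertible (det(I - K) = 102 ≠ 0), so for every y in C^4 the equation (I - K) x = y has a unique solution.

K has rank 2 and factors as K = U V^T = u1 v1^T + u2 v2^T with u1 = (2, -2, 2, 2), v1 = (-2, 1, 0, -2), u2 = (0, -3, -1, -1), v2 = (-1, 3, 0, 0) (multiplying out reproduces the displayed K). The nonzero eigenvalues of U V^T coincide with those of the 2 x 2 matrix G = V^T U = [[v1·u1, v1·u2], [v2·u1, v2·u2]] = [[-10, -1], [-8, -9]], and by the Sylvester determinant identity det(I_4 - U V^T) = det(I_2 - V^T U) = det([[11, 1], [8, 10]]) = (11)(10) - (1)(8) = 102. (Direct check: I - K =
[[5, -2, 0, 4],
 [-7, 12, 0, -4],
 [3, 1, 1, 4],
 [3, 1, 0, 5]]
has determinant 102.) The finite-dimensional Fredholm alternative says: either (I - K) is invertible, or ker(I - K) ≠ {0} and then range(I - K) = ker((I - K)^*)^⊥, with dim ker(I - K) = dim ker((I - K)^*). Since det(I - K) ≠ 0, 1 is not an eigenvalue of K and ker(I - K) = {0}, so we are in the first case: for every y there is a unique x = (I - K)^(-1) y. (Explicitly, by the Woodbury identity, (I - U V^T)^(-1) = I + U (I_2 - G)^(-1) V^T.)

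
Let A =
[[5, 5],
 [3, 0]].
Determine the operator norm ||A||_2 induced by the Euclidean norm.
||A||_2 = sqrt((59 + sqrt(2581))/2) ≈ 7.4096 (= sqrt(largest eigenvalue of A^T A))

||A||_2 = sigma_max(A) = sqrt(lambda_max(A^T A)). Form the symmetric matrix M = A^T A =
[[34, 25],
 [25, 25]].
Its characteristic polynomial (trace, determinant of M give the coefficients) is
  p(λ) = det(λ I - M) = λ^2 - 59λ + 225.
For λ^2 - 59λ + 225 the discriminant is 2581. It is nonnegative but not a perfect square, so the roots are real and irrational: λ = (59 ± sqrt(2581))/2 ≈ 54.9018, 4.0982.
So the eigenvalues of A^T A are ≈ 4.0982, 54.9018 (all ≥ 0, as they must be for A^T A). The largest is λ_max = (59 + sqrt(2581))/2 ≈ 54.9018, hence ||A||_2 = sqrt(λ_max) = sqrt((59 + sqrt(2581))/2) ≈ 7.4096.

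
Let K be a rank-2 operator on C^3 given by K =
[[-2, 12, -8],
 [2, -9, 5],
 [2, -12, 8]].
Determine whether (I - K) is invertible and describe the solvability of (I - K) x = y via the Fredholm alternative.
(I - K) is invertible (det(I - K) = -14 ≠ 0), so for every y in C^3 the equation (I - K) x = y has a unique solution.

K has rank 2 and factors as K = U V^T = u1 v1^T + u2 v2^T with u1 = (-1, 1, 1), v1 = (2, -3, -1), u2 = (3, -2, -3), v2 = (0, 3, -3) (multiplying out reproduces the displayed K). The nonzero eigenvalues of U V^T coincide with those of the 2 x 2 matrix G = V^T U = [[v1·u1, v1·u2], [v2·u1, v2·u2]] = [[-6, 15], [0, 3]], and by the Sylvester determinant identity det(I_3 - U V^T) = det(I_2 - V^T U) = det([[7, -15], [0, -2]]) = (7)(-2) - (-15)(0) = -14. (Direct check: I - K =
[[3, -12, 8],
 [-2, 10, -5],
 [-2, 12, -7]]
has determinant -14.) The finite-dimensional Fredholm alternative says: either (I - K) is invertible, or ker(I - K) ≠ {0} and then range(I - K) = ker((I - K)^*)^⊥, with dim ker(I - K) = dim ker((I - K)^*). Since det(I - K) ≠ 0, 1 is not an eigenvalue of K and ker(I - K) = {0}, so we are in the first case: for every y there is a unique x = (I - K)^(-1) y. (Explicitly, by the Woodbury identity, (I - U V^T)^(-1) = I + U (I_2 - G)^(-1) V^T.)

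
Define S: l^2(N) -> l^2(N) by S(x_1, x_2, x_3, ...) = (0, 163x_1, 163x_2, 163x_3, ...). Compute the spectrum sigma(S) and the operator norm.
sigma(S) = closed disk {z in C : |z| ≤ 163}; ||S|| = 163

Note S = 163·U where U is the unit right shift (U x)_k = x_{k-1} (with x_0 := 0); so ||S|| = 163||U|| and sigma(S) = 163·sigma(U). ||S x||^2 = sum_{k≥1} |163x_k|^2 = 26569||x||^2, so ||S|| = 163 and sigma(S) ⊂ {|z| ≤ 163}. For any |lambda| < 163, the equation (S - lambda I) x = 0 forces x_1 = 0, then 163x_k = lambda x_{k+1} ⇒ x = 0, so S has no eigenvalues. But (S - lambda I) is not surjective for |lambda| < 163: solving (S - lambda I) x = e_1 would require x_n proportional to (lambda/163)^(-n), which is not in l^2. So every |lambda| < 163 lies in the residual spectrum. The boundary |lambda| = 163 is in the approximate point spectrum (the spectrum is closed). Hence sigma(S) is the closed disk of radius 163.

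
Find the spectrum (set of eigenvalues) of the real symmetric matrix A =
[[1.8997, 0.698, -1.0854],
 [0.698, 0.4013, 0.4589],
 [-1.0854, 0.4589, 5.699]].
sigma(A) ≈ {0, 2, 6}

A is real symmetric, so its spectrum consists of real eigenvalues. Expanding the characteristic polynomial of the displayed matrix gives
  det(λ I - A) = p(λ) = λ^3 + (-8)λ^2 + (12)λ + (0).
Solving p(λ) = 0 yields eigenvalues ≈ 0, 2, 6. (A is shown rounded to 4 decimals, so these recover the underlying integer eigenvalues to within that precision.)
Verification: the trace of A = 8 equals the sum of eigenvalues 8, and det(A) ≈ -0.0001 matches the eigenvalue product 0.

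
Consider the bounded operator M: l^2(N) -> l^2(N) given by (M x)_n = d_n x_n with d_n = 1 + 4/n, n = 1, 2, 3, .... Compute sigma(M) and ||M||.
sigma(M) = {1 + 4/n : n ≥ 1} ∪ {1}; ||M|| = 5

A bounded diagonal operator on l^2 with diagonal entries d_n has spectrum equal to the closure of {d_n : n ≥ 1}: every d_n is an eigenvalue (with eigenvector e_n), so {d_n} ⊂ sigma(M); the spectrum is closed, so its closure is too; and for lambda not in the closure, (M - lambda I) has bounded inverse (the diagonal entries 1/(d_n - lambda) are bounded). For our sequence d_n = 1 + 4/n, n = 1, 2, 3, ...:
  - {d_n} = {1 + 4/n : n ≥ 1}; the only limit point is 1
  - closure = {1 + 4/n : n ≥ 1} ∪ {1}
For the norm: a diagonal operator has ||M|| = sup_n |d_n|. Here d_n = 1 + 4/n is positive and decreasing, so sup_n |d_n| = d_1 = 1 + 4 = 5. So ||M|| = 5.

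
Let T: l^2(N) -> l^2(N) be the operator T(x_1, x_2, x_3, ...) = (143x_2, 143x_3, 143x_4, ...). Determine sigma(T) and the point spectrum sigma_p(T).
sigma(T) = closed disk {z in C : |z| ≤ 143}; sigma_p(T) = open disk {z in C : |z| < 143}

Note T = 143·V where V is the unit left shift (V x)_k = x_{k+1}; so sigma(T) = 143·sigma(V) and ||T|| = 143||V||. ||T x||^2 = 20449sum_{k≥2} |x_k|^2 ≤ 20449||x||^2, with equality on {x : x_1 = 0}, so ||T|| = 143. For any lambda with |lambda| < 143, set r = lambda/143 (|r| < 1); the vector x = (1, r, r^2, ...) is in l^2 and satisfies T x = 143(r, r^2, ...) = lambda x, so lambda is an eigenvalue. On the boundary |lambda| = 143 the geometric series diverges, so no l^2 eigenvector exists, but these lambda lie in the approximate point spectrum. Hence sigma(T) is the closed disk of radius 143 and sigma_p(T) is the open disk.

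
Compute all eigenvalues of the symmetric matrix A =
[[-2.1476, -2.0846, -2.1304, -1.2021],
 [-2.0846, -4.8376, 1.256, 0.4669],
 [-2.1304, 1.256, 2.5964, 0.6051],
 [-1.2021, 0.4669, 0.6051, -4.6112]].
sigma(A) ≈ {-6, -5, -2, 4}

A is real symmetric, so its spectrum consists of real eigenvalues. Expanding the characteristic polynomial of the displayed matrix gives
  det(λ I - A) = p(λ) = λ^4 + (9)λ^3 + (0)λ^2 + (-148.0035)λ + (-240.0072).
Solving p(λ) = 0 yields eigenvalues ≈ -6, -5, -2, 4. (A is shown rounded to 4 decimals, so these recover the underlying integer eigenvalues to within that precision.)
Verification: the trace of A = -9 equals the sum of eigenvalues -9, and det(A) ≈ -240.0072 matches the eigenvalue product -240.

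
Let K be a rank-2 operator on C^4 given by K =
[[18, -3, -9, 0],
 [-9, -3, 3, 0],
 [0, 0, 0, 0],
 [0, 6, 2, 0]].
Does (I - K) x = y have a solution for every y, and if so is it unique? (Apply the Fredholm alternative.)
(I - K) is invertible (det(I - K) = -95 ≠ 0), so for every y in C^4 the equation (I - K) x = y has a unique solution.

K has rank 2 and factors as K = U V^T = u1 v1^T + u2 v2^T with u1 = (3, -3, 0, 2), v1 = (3, 1, -1, 0), u2 = (3, 0, 0, -2), v2 = (3, -2, -2, 0) (multiplying out reproduces the displayed K). The nonzero eigenvalues of U V^T coincide with those of the 2 x 2 matrix G = V^T U = [[v1·u1, v1·u2], [v2·u1, v2·u2]] = [[6, 9], [15, 9]], and by the Sylvester determinant identity det(I_4 - U V^T) = det(I_2 - V^T U) = det([[-5, -9], [-15, -8]]) = (-5)(-8) - (-9)(-15) = -95. (Direct check: I - K =
[[-17, 3, 9, 0],
 [9, 4, -3, 0],
 [0, 0, 1, 0],
 [0, -6, -2, 1]]
has determinant -95.) The finite-dimensional Fredholm alternative says: either (I - K) is invertible, or ker(I - K) ≠ {0} and then range(I - K) = ker((I - K)^*)^⊥, with dim ker(I - K) = dim ker((I - K)^*). Since det(I - K) ≠ 0, 1 is not an eigenvalue of K and ker(I - K) = {0}, so we are in the first case: for every y there is a unique x = (I - K)^(-1) y. (Explicitly, by the Woodbury identity, (I - U V^T)^(-1) = I + U (I_2 - G)^(-1) V^T.)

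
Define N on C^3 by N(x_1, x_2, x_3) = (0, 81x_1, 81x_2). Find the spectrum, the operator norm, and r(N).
sigma(N) = {0}; ||N|| = 81; r(N) = 0. (N is nilpotent with N^3 = 0.)

On C^3, N is a strictly lower-triangular matrix with 81 on the subdiagonal and zeros elsewhere, so its characteristic polynomial is lambda^3 and every eigenvalue is 0: sigma(N) = {0}. For the operator norm, N e_i = 81e_{i+1} for i = 1, ..., 2 and N e_3 = 0, so the singular values of N are 81 (with multiplicity 2) and 0; hence ||N|| = 81. The spectral radius r(N) = max|lambda| = 0. Note ||N|| > r(N) — characteristic of non-normal nilpotent operators. Indeed N^3 = 0.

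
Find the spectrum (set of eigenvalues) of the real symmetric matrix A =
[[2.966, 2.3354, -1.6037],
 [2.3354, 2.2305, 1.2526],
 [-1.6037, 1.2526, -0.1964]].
sigma(A) ≈ {-2, 2, 5}

A is real symmetric, so its spectrum consists of real eigenvalues. Expanding the characteristic polynomial of the displayed matrix gives
  det(λ I - A) = p(λ) = λ^3 + (-5)λ^2 + (-4)λ + (20.001).
Solving p(λ) = 0 yields eigenvalues ≈ -2, 2, 5. (A is shown rounded to 4 decimals, so these recover the underlying integer eigenvalues to within that precision.)
Verification: the trace of A = 5 equals the sum of eigenvalues 5, and det(A) ≈ -20.0010 matches the eigenvalue product -20.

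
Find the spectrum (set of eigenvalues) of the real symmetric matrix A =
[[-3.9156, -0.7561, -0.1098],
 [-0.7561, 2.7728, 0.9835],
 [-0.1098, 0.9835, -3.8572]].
sigma(A) ≈ {-4, 3} (-4 with multiplicity 2)

A is real symmetric, so its spectrum consists of real eigenvalues. Expanding the characteristic polynomial of the displayed matrix gives
  det(λ I - A) = p(λ) = λ^3 + (5)λ^2 + (-8)λ + (-48).
Solving p(λ) = 0 yields eigenvalues ≈ -4, -4, 3. (A is shown rounded to 4 decimals, so these recover the underlying integer eigenvalues to within that precision.)
Verification: the trace of A = -5 equals the sum of eigenvalues -5, and det(A) ≈ 48.0007 matches the eigenvalue product 48.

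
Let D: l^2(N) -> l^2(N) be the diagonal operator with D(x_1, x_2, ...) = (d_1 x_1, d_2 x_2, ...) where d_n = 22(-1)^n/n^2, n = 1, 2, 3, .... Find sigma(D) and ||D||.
sigma(D) = {22(-1)^n/n^2 : n ≥ 1} ∪ {0}; ||D|| = 22

A bounded diagonal operator on l^2 with diagonal entries d_n has spectrum equal to the closure of {d_n : n ≥ 1}: every d_n is an eigenvalue (with eigenvector e_n), so {d_n} ⊂ sigma(D); the spectrum is closed, so its closure is too; and for lambda not in the closure, (D - lambda I) has bounded inverse (the diagonal entries 1/(d_n - lambda) are bounded). For our sequence d_n = 22(-1)^n/n^2, n = 1, 2, 3, ...:
  - {d_n} = {22(-1)^n/n^2 : n ≥ 1}; the only limit point is 0
  - closure = {22(-1)^n/n^2 : n ≥ 1} ∪ {0}
For the norm: a diagonal operator has ||D|| = sup_n |d_n|. Here |d_n| = 22/n^2 is decreasing, so sup_n |d_n| = |d_1| = 22. So ||D|| = 22.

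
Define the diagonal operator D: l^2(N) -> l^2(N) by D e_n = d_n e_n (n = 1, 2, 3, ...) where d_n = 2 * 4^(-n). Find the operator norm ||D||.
||D|| = 1/2 (attained at n = 1)

For D diagonal, ||D|| = sup_n |d_n|. The sequence d_n = 2 * 4^(-n) is positive and strictly decreasing (ratio 4^(-1) < 1), so the supremum is d_1 = 2/4 = 1/2. Hence ||D|| = 1/2.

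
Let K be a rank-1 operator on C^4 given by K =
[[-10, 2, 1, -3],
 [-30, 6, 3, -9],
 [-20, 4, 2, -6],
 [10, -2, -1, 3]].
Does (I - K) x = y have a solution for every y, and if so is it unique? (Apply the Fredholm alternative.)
(I - K) is singular (det(I - K) = 0, i.e. 1 ∈ sigma(K)). (I - K) x = y is solvable iff y ⊥ ker((I - K)^*) = span{(-10, 2, 1, -3)}, i.e. iff -10y_1 + 2y_2 + y_3 - 3y_4 = 0. When solvable, the solutions are x = y + c·(1, 3, 2, -1), c arbitrary (ker(I - K) = span{(1, 3, 2, -1)}, dimension 1).

K has rank 1, so it is an outer product K = u v^T: every row of K is a multiple of one row vector. Reading off the entries, u = (1, 3, 2, -1) and v = (-10, 2, 1, -3) (row i of K equals u_i·v^T). A rank-one matrix u v^T satisfies K u = u (v·u) and kills the (3)-dimensional subspace v^⊥, so its characteristic polynomial is lambda^3 (lambda - v·u) with v·u = tr K = 1. Hence the eigenvalues of I - K are 1 (multiplicity 3) and 1 - (1) = 0, so det(I - K) = 0. (Direct check: I - K =
[[11, -2, -1, 3],
 [30, -5, -3, 9],
 [20, -4, -1, 6],
 [-10, 2, 1, -2]]
has determinant 0.) So 1 is an eigenvalue of K and (I - K) is not invertible. The finite-dimensional Fredholm alternative says: either (I - K) is invertible, or ker(I - K) ≠ {0} and then range(I - K) = ker((I - K)^*)^⊥, with dim ker(I - K) = dim ker((I - K)^*). We are in the second case, so we need both kernels. Kernel of I - K: (I - K) u = u - u (v·u) = u - u = 0, so ker(I - K) = span{u} = span{(1, 3, 2, -1)} (it is exactly 1-dimensional because rank(I - K) = 3). Kernel of the adjoint: K is real, so (I - K)^* = I - K^T = I - v u^T, and (I - v u^T) v = v - v (u·v) = 0; hence ker((I - K)^*) = span{v} = span{(-10, 2, 1, -3)}. Therefore (I - K) x = y is solvable iff <y, v> = 0, i.e. iff -10y_1 + 2y_2 + y_3 - 3y_4 = 0. When this holds, K y = u (v·y) = 0, so (I - K) y = y and x = y is a particular solution; the full solution set is the line x = y + c·u = y + c·(1, 3, 2, -1), c ∈ C.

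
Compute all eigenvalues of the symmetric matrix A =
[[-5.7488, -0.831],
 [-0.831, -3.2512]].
sigma(A) ≈ {-6, -3}

A is real symmetric, so its spectrum consists of real eigenvalues. Expanding the characteristic polynomial of the displayed matrix gives
  det(λ I - A) = p(λ) = λ^2 + (9)λ + (18).
Solving p(λ) = 0 yields eigenvalues ≈ -6, -3. (A is shown rounded to 4 decimals, so these recover the underlying integer eigenvalues to within that precision.)
Verification: the trace of A = -9 equals the sum of eigenvalues -9, and det(A) ≈ 17.9999 matches the eigenvalue product 18.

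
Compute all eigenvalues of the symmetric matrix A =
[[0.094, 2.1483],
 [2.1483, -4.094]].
sigma(A) ≈ {-5, 1}

A is real symmetric, so its spectrum consists of real eigenvalues. Expanding the characteristic polynomial of the displayed matrix gives
  det(λ I - A) = p(λ) = λ^2 + (4)λ + (-5).
Solving p(λ) = 0 yields eigenvalues ≈ -5, 1. (A is shown rounded to 4 decimals, so these recover the underlying integer eigenvalues to within that precision.)
Verification: the trace of A = -4 equals the sum of eigenvalues -4, and det(A) ≈ -5.0000 matches the eigenvalue product -5.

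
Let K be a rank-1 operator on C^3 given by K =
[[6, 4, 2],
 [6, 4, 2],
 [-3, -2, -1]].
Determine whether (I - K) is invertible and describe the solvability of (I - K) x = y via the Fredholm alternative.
(I - K) is invertible (det(I - K) = -8 ≠ 0), so for every y in C^3 the equation (I - K) x = y has a unique solution.

K has rank 1, so it is an outer product K = u v^T: every row of K is a multiple of one row vector. Reading off the entries, u = (2, 2, -1) and v = (3, 2, 1) (row i of K equals u_i·v^T). A rank-one matrix u v^T satisfies K u = u (v·u) and kills the (2)-dimensional subspace v^⊥, so its characteristic polynomial is lambda^2 (lambda - v·u) with v·u = tr K = 9. Hence the eigenvalues of I - K are 1 (multiplicity 2) and 1 - (9) = -8, so det(I - K) = -8. (Direct check: I - K =
[[-5, -4, -2],
 [-6, -3, -2],
 [3, 2, 2]]
has determinant -8.) The finite-dimensional Fredholm alternative says: either (I - K) is invertible, or ker(I - K) ≠ {0} and then range(I - K) = ker((I - K)^*)^⊥, with dim ker(I - K) = dim ker((I - K)^*). Since det(I - K) ≠ 0, 1 is not an eigenvalue of K and ker(I - K) = {0}, so we are in the first case: for every y there is a unique x = (I - K)^(-1) y. Explicitly, by the Sherman–Morrison formula, (I - u v^T)^(-1) = I + u v^T/(1 - v·u), i.e. (I - K)^(-1) = I + K/(-8).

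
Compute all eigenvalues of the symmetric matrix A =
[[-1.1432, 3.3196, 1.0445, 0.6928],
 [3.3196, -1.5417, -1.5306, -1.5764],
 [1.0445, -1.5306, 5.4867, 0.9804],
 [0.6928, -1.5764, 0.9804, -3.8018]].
sigma(A) ≈ {-6, -3, 2, 6}

A is real symmetric, so its spectrum consists of real eigenvalues. Expanding the characteristic polynomial of the displayed matrix gives
  det(λ I - A) = p(λ) = λ^4 + (1)λ^3 + (-42)λ^2 + (-36)λ + (216.0059).
Solving p(λ) = 0 yields eigenvalues ≈ -6, -3, 2, 6. (A is shown rounded to 4 decimals, so these recover the underlying integer eigenvalues to within that precision.)
Verification: the trace of A = -1 equals the sum of eigenvalues -1, and det(A) ≈ 216.0059 matches the eigenvalue product 216.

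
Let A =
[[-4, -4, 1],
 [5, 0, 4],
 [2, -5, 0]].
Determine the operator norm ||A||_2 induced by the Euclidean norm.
||A||_2 ≈ 7.3148 (= sqrt(largest eigenvalue of A^T A))

||A||_2 = sigma_max(A) = sqrt(lambda_max(A^T A)). Form the symmetric matrix M = A^T A =
[[45, 6, 16],
 [6, 41, -4],
 [16, -4, 17]].
Its characteristic polynomial (trace, sum of principal 2x2 minors, determinant of M give the coefficients) is
  p(λ) = det(λ I - M) = λ^3 - 103λ^2 + 2999λ - 18769.
No integer candidate from the rational root theorem (±divisors of 18769) is a root, so the roots are irrational. The cubic discriminant is Δ = 334693888 > 0, so there are three distinct real roots. p(8) = -857 and p(9) = 608 have opposite signs, so a root lies in (8, 9); Newton's method refines it to λ ≈ 8.572. p(40) = 391 and p(41) = -32 have opposite signs, so a root lies in (40, 41); Newton's method refines it to λ ≈ 40.9211. p(53) = -272 and p(54) = 293 have opposite signs, so a root lies in (53, 54); Newton's method refines it to λ ≈ 53.5069. Check (Vieta): the three roots sum to 103, matching tr M = 103.
So the eigenvalues of A^T A are ≈ 8.572, 40.9211, 53.5069 (all ≥ 0, as they must be for A^T A). The largest is λ_max ≈ 53.5069, hence ||A||_2 = sqrt(λ_max) ≈ 7.3148.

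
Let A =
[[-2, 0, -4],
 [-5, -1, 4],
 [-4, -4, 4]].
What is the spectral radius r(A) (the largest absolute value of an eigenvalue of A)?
r(A) ≈ 4.8342

The eigenvalues of A are the roots of its characteristic polynomial. With M = A (coefficients from the trace, the sum of principal 2x2 minors, and det A):
  p(λ) = det(λ I - M) = λ^3 - λ^2 - 10λ + 88.
No integer candidate from the rational root theorem (±divisors of 88) is a root, so the roots are irrational. The cubic discriminant is Δ = -188796 < 0, so there is one real root and a complex-conjugate pair. p(-5) = -12 and p(-4) = 48 have opposite signs, so a root lies in (-5, -4); Newton's method refines it to λ ≈ -4.8342. Dividing out (λ - (-4.8342)) leaves approximately λ^2 - 5.8342λ + 18.2036. For λ^2 - 5.8342λ + 18.2036 the discriminant is -38.7767. It is negative, so the remaining roots are the complex-conjugate pair λ ≈ 2.9171 ± 3.1135i. Their product equals the constant term, so |λ|^2 ≈ 18.2036 and |λ| ≈ 4.2666.
Thus the eigenvalues (to 4 decimals) are -4.8342 (modulus 4.8342); 2.9171 ± 3.1135i (modulus 4.2666). The spectral radius is the largest modulus: r(A) ≈ 4.8342. (Cross-check: r(A) ≤ ||A||_2 ≈ 9.3058; equality holds whenever A is normal, though it can also hold for some non-normal A.)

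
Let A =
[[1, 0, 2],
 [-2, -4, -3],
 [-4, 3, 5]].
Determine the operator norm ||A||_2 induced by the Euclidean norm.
||A||_2 ≈ 7.918 (= sqrt(largest eigenvalue of A^T A))

||A||_2 = sigma_max(A) = sqrt(lambda_max(A^T A)). Form the symmetric matrix M = A^T A =
[[21, -4, -12],
 [-4, 25, 27],
 [-12, 27, 38]].
Its characteristic polynomial (trace, sum of principal 2x2 minors, determinant of M give the coefficients) is
  p(λ) = det(λ I - M) = λ^3 - 84λ^2 + 1384λ - 3025.
No integer candidate from the rational root theorem (±divisors of 3025) is a root, so the roots are irrational. The cubic discriminant is Δ = 1822847045 > 0, so there are three distinct real roots. p(2) = -585 and p(3) = 398 have opposite signs, so a root lies in (2, 3); Newton's method refines it to λ ≈ 2.5761. p(18) = 503 and p(19) = -194 have opposite signs, so a root lies in (18, 19); Newton's method refines it to λ ≈ 18.7297. p(62) = -1785 and p(63) = 818 have opposite signs, so a root lies in (62, 63); Newton's method refines it to λ ≈ 62.6942. Check (Vieta): the three roots sum to 84, matching tr M = 84.
So the eigenvalues of A^T A are ≈ 2.5761, 18.7297, 62.6942 (all ≥ 0, as they must be for A^T A). The largest is λ_max ≈ 62.6942, hence ||A||_2 = sqrt(λ_max) ≈ 7.918.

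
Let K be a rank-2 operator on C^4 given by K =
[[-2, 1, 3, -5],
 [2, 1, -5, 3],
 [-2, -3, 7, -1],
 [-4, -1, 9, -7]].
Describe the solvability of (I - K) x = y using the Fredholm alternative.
(I - K) is invertible (det(I - K) = -68 ≠ 0), so for every y in C^4 the equation (I - K) x = y has a unique solution.

K has rank 2 and factors as K = U V^T = u1 v1^T + u2 v2^T with u1 = (3, -1, -1, 3), v1 = (-1, 0, 2, -2), u2 = (-1, -1, 3, 1), v2 = (-1, -1, 3, -1) (multiplying out reproduces the displayed K). The nonzero eigenvalues of U V^T coincide with those of the 2 x 2 matrix G = V^T U = [[v1·u1, v1·u2], [v2·u1, v2·u2]] = [[-11, 5], [-8, 10]], and by the Sylvester determinant identity det(I_4 - U V^T) = det(I_2 - V^T U) = det([[12, -5], [8, -9]]) = (12)(-9) - (-5)(8) = -68. (Direct check: I - K =
[[3, -1, -3, 5],
 [-2, 0, 5, -3],
 [2, 3, -6, 1],
 [4, 1, -9, 8]]
has determinant -68.) The finite-dimensional Fredholm alternative says: either (I - K) is invertible, or ker(I - K) ≠ {0} and then range(I - K) = ker((I - K)^*)^⊥, with dim ker(I - K) = dim ker((I - K)^*). Since det(I - K) ≠ 0, 1 is not an eigenvalue of K and ker(I - K) = {0}, so we are in the first case: for every y there is a unique x = (I - K)^(-1) y. (Explicitly, by the Woodbury identity, (I - U V^T)^(-1) = I + U (I_2 - G)^(-1) V^T.)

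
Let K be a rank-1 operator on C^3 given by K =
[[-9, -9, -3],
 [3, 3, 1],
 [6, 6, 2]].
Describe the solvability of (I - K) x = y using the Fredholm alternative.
(I - K) is invertible (det(I - K) = 5 ≠ 0), so for every y in C^3 the equation (I - K) x = y has a unique solution.

K has rank 1, so it is an outer product K = u v^T: every row of K is a multiple of one row vector. Reading off the entries, u = (-3, 1, 2) and v = (3, 3, 1) (row i of K equals u_i·v^T). A rank-one matrix u v^T satisfies K u = u (v·u) and kills the (2)-dimensional subspace v^⊥, so its characteristic polynomial is lambda^2 (lambda - v·u) with v·u = tr K = -4. Hence the eigenvalues of I - K are 1 (multiplicity 2) and 1 - (-4) = 5, so det(I - K) = 5. (Direct check: I - K =
[[10, 9, 3],
 [-3, -2, -1],
 [-6, -6, -1]]
has determinant 5.) The finite-dimensional Fredholm alternative says: either (I - K) is invertible, or ker(I - K) ≠ {0} and then range(I - K) = ker((I - K)^*)^⊥, with dim ker(I - K) = dim ker((I - K)^*). Since det(I - K) ≠ 0, 1 is not an eigenvalue of K and ker(I - K) = {0}, so we are in the first case: for every y there is a unique x = (I - K)^(-1) y. Explicitly, by the Sherman–Morrison formula, (I - u v^T)^(-1) = I + u v^T/(1 - v·u), i.e. (I - K)^(-1) = I + K/(5).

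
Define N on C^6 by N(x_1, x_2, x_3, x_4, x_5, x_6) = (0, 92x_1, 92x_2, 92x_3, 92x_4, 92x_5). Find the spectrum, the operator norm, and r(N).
sigma(N) = {0}; ||N|| = 92; r(N) = 0. (N is nilpotent with N^6 = 0.)

On C^6, N is a strictly lower-triangular matrix with 92 on the subdiagonal and zeros elsewhere, so its characteristic polynomial is lambda^6 and every eigenvalue is 0: sigma(N) = {0}. For the operator norm, N e_i = 92e_{i+1} for i = 1, ..., 5 and N e_6 = 0, so the singular values of N are 92 (with multiplicity 5) and 0; hence ||N|| = 92. The spectral radius r(N) = max|lambda| = 0. Note ||N|| > r(N) — characteristic of non-normal nilpotent operators. Indeed N^6 = 0.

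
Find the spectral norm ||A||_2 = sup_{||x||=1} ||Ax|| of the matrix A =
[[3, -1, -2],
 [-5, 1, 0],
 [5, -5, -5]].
||A||_2 ≈ 10.1144 (= sqrt(largest eigenvalue of A^T A))

||A||_2 = sigma_max(A) = sqrt(lambda_max(A^T A)). Form the symmetric matrix M = A^T A =
[[59, -33, -31],
 [-33, 27, 27],
 [-31, 27, 29]].
Its characteristic polynomial (trace, sum of principal 2x2 minors, determinant of M give the coefficients) is
  p(λ) = det(λ I - M) = λ^3 - 115λ^2 + 1308λ - 900.
No integer candidate from the rational root theorem (±divisors of 900) is a root, so the roots are irrational. The cubic discriminant is Δ = 10614719952 > 0, so there are three distinct real roots. p(0) = -900 and p(1) = 294 have opposite signs, so a root lies in (0, 1); Newton's method refines it to λ ≈ 0.7353. p(11) = 904 and p(12) = -36 have opposite signs, so a root lies in (11, 12); Newton's method refines it to λ ≈ 11.9646. p(102) = -2736 and p(103) = 6516 have opposite signs, so a root lies in (102, 103); Newton's method refines it to λ ≈ 102.3001. Check (Vieta): the three roots sum to 115, matching tr M = 115.
So the eigenvalues of A^T A are ≈ 0.7353, 11.9646, 102.3001 (all ≥ 0, as they must be for A^T A). The largest is λ_max ≈ 102.3001, hence ||A||_2 = sqrt(λ_max) ≈ 10.1144.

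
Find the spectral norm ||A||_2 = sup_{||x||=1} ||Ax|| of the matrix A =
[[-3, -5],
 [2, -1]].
||A||_2 = sqrt((39 + sqrt(845))/2) ≈ 5.8339 (= sqrt(largest eigenvalue of A^T A))

||A||_2 = sigma_max(A) = sqrt(lambda_max(A^T A)). Form the symmetric matrix M = A^T A =
[[13, 13],
 [13, 26]].
Its characteristic polynomial (trace, determinant of M give the coefficients) is
  p(λ) = det(λ I - M) = λ^2 - 39λ + 169.
For λ^2 - 39λ + 169 the discriminant is 845. It is nonnegative but not a perfect square, so the roots are real and irrational: λ = (39 ± sqrt(845))/2 ≈ 34.0344, 4.9656.
So the eigenvalues of A^T A are ≈ 4.9656, 34.0344 (all ≥ 0, as they must be for A^T A). The largest is λ_max = (39 + sqrt(845))/2 ≈ 34.0344, hence ||A||_2 = sqrt(λ_max) = sqrt((39 + sqrt(845))/2) ≈ 5.8339.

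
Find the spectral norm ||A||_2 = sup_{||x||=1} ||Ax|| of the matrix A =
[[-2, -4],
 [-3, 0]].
||A||_2 = sqrt((29 + sqrt(265))/2) ≈ 4.7581 (= sqrt(largest eigenvalue of A^T A))

||A||_2 = sigma_max(A) = sqrt(lambda_max(A^T A)). Form the symmetric matrix M = A^T A =
[[13, 8],
 [8, 16]].
Its characteristic polynomial (trace, determinant of M give the coefficients) is
  p(λ) = det(λ I - M) = λ^2 - 29λ + 144.
For λ^2 - 29λ + 144 the discriminant is 265. It is nonnegative but not a perfect square, so the roots are real and irrational: λ = (29 ± sqrt(265))/2 ≈ 22.6394, 6.3606.
So the eigenvalues of A^T A are ≈ 6.3606, 22.6394 (all ≥ 0, as they must be for A^T A). The largest is λ_max = (29 + sqrt(265))/2 ≈ 22.6394, hence ||A||_2 = sqrt(λ_max) = sqrt((29 + sqrt(265))/2) ≈ 4.7581.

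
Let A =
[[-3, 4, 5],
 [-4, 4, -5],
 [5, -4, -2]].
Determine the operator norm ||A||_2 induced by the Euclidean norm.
||A||_2 ≈ 9.9441 (= sqrt(largest eigenvalue of A^T A))

||A||_2 = sigma_max(A) = sqrt(lambda_max(A^T A)). Form the symmetric matrix M = A^T A =
[[50, -48, -5],
 [-48, 48, 8],
 [-5, 8, 54]].
Its characteristic polynomial (trace, sum of principal 2x2 minors, determinant of M give the coefficients) is
  p(λ) = det(λ I - M) = λ^3 - 152λ^2 + 5299λ - 4624.
No integer candidate from the rational root theorem (±divisors of 4624) is a root, so the roots are irrational. The cubic discriminant is Δ = 55082847124 > 0, so there are three distinct real roots. p(0) = -4624 and p(1) = 524 have opposite signs, so a root lies in (0, 1); Newton's method refines it to λ ≈ 0.8955. p(52) = 524 and p(53) = -1868 have opposite signs, so a root lies in (52, 53); Newton's method refines it to λ ≈ 52.2187. p(98) = -3938 and p(99) = 524 have opposite signs, so a root lies in (98, 99); Newton's method refines it to λ ≈ 98.8858. Check (Vieta): the three roots sum to 152, matching tr M = 152.
So the eigenvalues of A^T A are ≈ 0.8955, 52.2187, 98.8858 (all ≥ 0, as they must be for A^T A). The largest is λ_max ≈ 98.8858, hence ||A||_2 = sqrt(λ_max) ≈ 9.9441.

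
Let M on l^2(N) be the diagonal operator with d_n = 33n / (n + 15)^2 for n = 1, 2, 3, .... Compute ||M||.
||M|| = 11/20 (attained at n = 15)

For M diagonal, ||M|| = sup_n |d_n|. Treat f(x) = 33x / (x + 15)^2 for real x > 0. By the quotient rule, f'(x) = 33(15 - x)/(x + 15)^3, which is positive for x < 15 and negative for x > 15. So f has a unique maximum at x = 15, and since 15 is a positive integer, the supremum over n ≥ 1 is attained at n = 15: d_15 = 33·15/(15 + 15)^2 = 33·15/900 = 11/20. Hence ||M|| = 11/20.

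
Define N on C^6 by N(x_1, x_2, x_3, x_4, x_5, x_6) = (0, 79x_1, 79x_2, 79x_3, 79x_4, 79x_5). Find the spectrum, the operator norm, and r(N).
sigma(N) = {0}; ||N|| = 79; r(N) = 0. (N is nilpotent with N^6 = 0.)

On C^6, N is a strictly lower-triangular matrix with 79 on the subdiagonal and zeros elsewhere, so its characteristic polynomial is lambda^6 and every eigenvalue is 0: sigma(N) = {0}. For the operator norm, N e_i = 79e_{i+1} for i = 1, ..., 5 and N e_6 = 0, so the singular values of N are 79 (with multiplicity 5) and 0; hence ||N|| = 79. The spectral radius r(N) = max|lambda| = 0. Note ||N|| > r(N) — characteristic of non-normal nilpotent operators. Indeed N^6 = 0.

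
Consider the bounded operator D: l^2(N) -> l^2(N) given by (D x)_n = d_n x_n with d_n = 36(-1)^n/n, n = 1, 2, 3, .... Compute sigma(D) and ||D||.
sigma(D) = {36(-1)^n/n : n ≥ 1} ∪ {0}; ||D|| = 36

A bounded diagonal operator on l^2 with diagonal entries d_n has spectrum equal to the closure of {d_n : n ≥ 1}: every d_n is an eigenvalue (with eigenvector e_n), so {d_n} ⊂ sigma(D); the spectrum is closed, so its closure is too; and for lambda not in the closure, (D - lambda I) has bounded inverse (the diagonal entries 1/(d_n - lambda) are bounded). For our sequence d_n = 36(-1)^n/n, n = 1, 2, 3, ...:
  - {d_n} = {36(-1)^n/n : n ≥ 1}; the only limit point is 0
  - closure = {36(-1)^n/n : n ≥ 1} ∪ {0}
For the norm: a diagonal operator has ||D|| = sup_n |d_n|. Here |d_n| = 36/n is decreasing, so sup_n |d_n| = |d_1| = 36. So ||D|| = 36.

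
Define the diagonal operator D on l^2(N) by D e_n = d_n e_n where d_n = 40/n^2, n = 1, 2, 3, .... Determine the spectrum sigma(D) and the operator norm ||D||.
sigma(D) = {40/n^2 : n ≥ 1} ∪ {0}; ||D|| = 40

A bounded diagonal operator on l^2 with diagonal entries d_n has spectrum equal to the closure of {d_n : n ≥ 1}: every d_n is an eigenvalue (with eigenvector e_n), so {d_n} ⊂ sigma(D); the spectrum is closed, so its closure is too; and for lambda not in the closure, (D - lambda I) has bounded inverse (the diagonal entries 1/(d_n - lambda) are bounded). For our sequence d_n = 40/n^2, n = 1, 2, 3, ...:
  - {d_n} = {40/n^2 : n ≥ 1}; the only limit point is 0
  - closure = {40/n^2 : n ≥ 1} ∪ {0}
For the norm: a diagonal operator has ||D|| = sup_n |d_n|. Here d_n = 40/n^2 is positive and decreasing, so sup_n |d_n| = d_1 = 40. So ||D|| = 40.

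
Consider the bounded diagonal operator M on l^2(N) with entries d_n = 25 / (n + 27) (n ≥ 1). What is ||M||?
||M|| = 25/28 (attained at n = 1)

For M diagonal, ||M|| = sup_n |d_n| = sup_n 25/(n + 27). This is positive and strictly decreasing in n, so the supremum is attained at n = 1: d_1 = 25/(1 + 27) = 25/28. Hence ||M|| = 25/28.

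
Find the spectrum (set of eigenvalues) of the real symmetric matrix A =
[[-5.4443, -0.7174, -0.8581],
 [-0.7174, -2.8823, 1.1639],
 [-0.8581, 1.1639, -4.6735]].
sigma(A) ≈ {-6, -5, -2}

A is real symmetric, so its spectrum consists of real eigenvalues. Expanding the characteristic polynomial of the displayed matrix gives
  det(λ I - A) = p(λ) = λ^3 + (13)λ^2 + (52)λ + (60.0013).
Solving p(λ) = 0 yields eigenvalues ≈ -6, -5, -2. (A is shown rounded to 4 decimals, so these recover the underlying integer eigenvalues to within that precision.)
Verification: the trace of A = -13 equals the sum of eigenvalues -13, and det(A) ≈ -60.0013 matches the eigenvalue product -60.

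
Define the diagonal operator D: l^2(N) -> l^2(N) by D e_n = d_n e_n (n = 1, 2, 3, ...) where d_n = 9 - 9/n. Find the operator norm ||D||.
||D|| = 9

For a diagonal operator on l^2 with entries d_n, ||D|| = sup_n |d_n|. Here d_1 = 0, d_2 = 9/2, ..., and d_n = 9 - 9/n increases monotonically toward 9. All terms lie in [0, 9), so |d_n| = d_n and the supremum is the limit 9, which is not attained by any individual d_n. Hence ||D|| = 9.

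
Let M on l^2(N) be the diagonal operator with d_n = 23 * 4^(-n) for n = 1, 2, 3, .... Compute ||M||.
||M|| = 23/4 (attained at n = 1)

For M diagonal, ||M|| = sup_n |d_n|. The sequence d_n = 23 * 4^(-n) is positive and strictly decreasing (ratio 4^(-1) < 1), so the supremum is d_1 = 23/4. Hence ||M|| = 23/4.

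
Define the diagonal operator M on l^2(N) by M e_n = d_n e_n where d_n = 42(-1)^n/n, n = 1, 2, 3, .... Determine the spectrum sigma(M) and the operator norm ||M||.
sigma(M) = {42(-1)^n/n : n ≥ 1} ∪ {0}; ||M|| = 42

A bounded diagonal operator on l^2 with diagonal entries d_n has spectrum equal to the closure of {d_n : n ≥ 1}: every d_n is an eigenvalue (with eigenvector e_n), so {d_n} ⊂ sigma(M); the spectrum is closed, so its closure is too; and for lambda not in the closure, (M - lambda I) has bounded inverse (the diagonal entries 1/(d_n - lambda) are bounded). For our sequence d_n = 42(-1)^n/n, n = 1, 2, 3, ...:
  - {d_n} = {42(-1)^n/n : n ≥ 1}; the only limit point is 0
  - closure = {42(-1)^n/n : n ≥ 1} ∪ {0}
For the norm: a diagonal operator has ||M|| = sup_n |d_n|. Here |d_n| = 42/n is decreasing, so sup_n |d_n| = |d_1| = 42. So ||M|| = 42.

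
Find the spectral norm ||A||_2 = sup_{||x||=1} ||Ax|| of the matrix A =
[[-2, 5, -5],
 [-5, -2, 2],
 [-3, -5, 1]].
||A||_2 ≈ 9.0828 (= sqrt(largest eigenvalue of A^T A))

||A||_2 = sigma_max(A) = sqrt(lambda_max(A^T A)). Form the symmetric matrix M = A^T A =
[[38, 15, -3],
 [15, 54, -34],
 [-3, -34, 30]].
Its characteristic polynomial (trace, sum of principal 2x2 minors, determinant of M give the coefficients) is
  p(λ) = det(λ I - M) = λ^3 - 122λ^2 + 3422λ - 13456.
No integer candidate from the rational root theorem (±divisors of 13456) is a root, so the roots are irrational. The cubic discriminant is Δ = 12498296112 > 0, so there are three distinct real roots. p(4) = -1656 and p(5) = 729 have opposite signs, so a root lies in (4, 5); Newton's method refines it to λ ≈ 4.6845. p(34) = 1164 and p(35) = -261 have opposite signs, so a root lies in (34, 35); Newton's method refines it to λ ≈ 34.8187. p(82) = -1812 and p(83) = 1899 have opposite signs, so a root lies in (82, 83); Newton's method refines it to λ ≈ 82.4967. Check (Vieta): the three roots sum to 122, matching tr M = 122.
So the eigenvalues of A^T A are ≈ 4.6845, 34.8187, 82.4967 (all ≥ 0, as they must be for A^T A). The largest is λ_max ≈ 82.4967, hence ||A||_2 = sqrt(λ_max) ≈ 9.0828.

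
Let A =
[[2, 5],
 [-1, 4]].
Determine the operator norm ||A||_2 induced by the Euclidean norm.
||A||_2 = sqrt((46 + sqrt(1440))/2) ≈ 6.4787 (= sqrt(largest eigenvalue of A^T A))

||A||_2 = sigma_max(A) = sqrt(lambda_max(A^T A)). Form the symmetric matrix M = A^T A =
[[5, 6],
 [6, 41]].
Its characteristic polynomial (trace, determinant of M give the coefficients) is
  p(λ) = det(λ I - M) = λ^2 - 46λ + 169.
For λ^2 - 46λ + 169 the discriminant is 1440. It is nonnegative but not a perfect square, so the roots are real and irrational: λ = (46 ± sqrt(1440))/2 ≈ 41.9737, 4.0263.
So the eigenvalues of A^T A are ≈ 4.0263, 41.9737 (all ≥ 0, as they must be for A^T A). The largest is λ_max = (46 + sqrt(1440))/2 ≈ 41.9737, hence ||A||_2 = sqrt(λ_max) = sqrt((46 + sqrt(1440))/2) ≈ 6.4787.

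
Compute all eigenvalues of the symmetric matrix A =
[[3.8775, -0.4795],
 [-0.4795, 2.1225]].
sigma(A) ≈ {2, 4}

A is real symmetric, so its spectrum consists of real eigenvalues. Expanding the characteristic polynomial of the displayed matrix gives
  det(λ I - A) = p(λ) = λ^2 + (-6)λ + (8).
Solving p(λ) = 0 yields eigenvalues ≈ 2, 4. (A is shown rounded to 4 decimals, so these recover the underlying integer eigenvalues to within that precision.)
Verification: the trace of A = 6 equals the sum of eigenvalues 6, and det(A) ≈ 8.0001 matches the eigenvalue product 8.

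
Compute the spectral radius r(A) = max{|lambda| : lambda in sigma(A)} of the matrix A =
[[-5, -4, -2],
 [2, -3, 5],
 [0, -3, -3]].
r(A) ≈ 5.8807

The eigenvalues of A are the roots of its characteristic polynomial. With M = A (coefficients from the trace, the sum of principal 2x2 minors, and det A):
  p(λ) = det(λ I - M) = λ^3 + 11λ^2 + 62λ + 132.
No integer candidate from the rational root theorem (±divisors of 132) is a root, so the roots are irrational. The cubic discriminant is Δ = -40972 < 0, so there is one real root and a complex-conjugate pair. p(-4) = -4 and p(-3) = 18 have opposite signs, so a root lies in (-4, -3); Newton's method refines it to λ ≈ -3.8169. Dividing out (λ - (-3.8169)) leaves approximately λ^2 + 7.1831λ + 34.5827. For λ^2 + 7.1831λ + 34.5827 the discriminant is -86.7344. It is negative, so the remaining roots are the complex-conjugate pair λ ≈ -3.5915 ± 4.6566i. Their product equals the constant term, so |λ|^2 ≈ 34.5827 and |λ| ≈ 5.8807.
Thus the eigenvalues (to 4 decimals) are -3.8169 (modulus 3.8169); -3.5915 ± 4.6566i (modulus 5.8807). The spectral radius is the largest modulus: r(A) ≈ 5.8807. (Cross-check: r(A) ≤ ||A||_2 ≈ 7.6611; equality holds whenever A is normal, though it can also hold for some non-normal A.)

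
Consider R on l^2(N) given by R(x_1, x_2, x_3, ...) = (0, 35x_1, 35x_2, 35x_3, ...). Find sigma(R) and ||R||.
sigma(R) = closed disk {z in C : |z| ≤ 35}; ||R|| = 35

Note R = 35·U where U is the unit right shift (U x)_k = x_{k-1} (with x_0 := 0); so ||R|| = 35||U|| and sigma(R) = 35·sigma(U). ||R x||^2 = sum_{k≥1} |35x_k|^2 = 1225||x||^2, so ||R|| = 35 and sigma(R) ⊂ {|z| ≤ 35}. For any |lambda| < 35, the equation (R - lambda I) x = 0 forces x_1 = 0, then 35x_k = lambda x_{k+1} ⇒ x = 0, so R has no eigenvalues. But (R - lambda I) is not surjective for |lambda| < 35: solving (R - lambda I) x = e_1 would require x_n proportional to (lambda/35)^(-n), which is not in l^2. So every |lambda| < 35 lies in the residual spectrum. The boundary |lambda| = 35 is in the approximate point spectrum (the spectrum is closed). Hence sigma(R) is the closed disk of radius 35.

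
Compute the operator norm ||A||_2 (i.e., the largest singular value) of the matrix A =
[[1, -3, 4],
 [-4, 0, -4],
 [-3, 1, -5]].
||A||_2 ≈ 9.162 (= sqrt(largest eigenvalue of A^T A))

||A||_2 = sigma_max(A) = sqrt(lambda_max(A^T A)). Form the symmetric matrix M = A^T A =
[[26, -6, 35],
 [-6, 10, -17],
 [35, -17, 57]].
Its characteristic polynomial (trace, sum of principal 2x2 minors, determinant of M give the coefficients) is
  p(λ) = det(λ I - M) = λ^3 - 93λ^2 + 762λ - 144.
No integer candidate from the rational root theorem (±divisors of 144) is a root, so the roots are irrational. The cubic discriminant is Δ = 2972002212 > 0, so there are three distinct real roots. p(0) = -144 and p(1) = 526 have opposite signs, so a root lies in (0, 1); Newton's method refines it to λ ≈ 0.1935. p(8) = 512 and p(9) = -90 have opposite signs, so a root lies in (8, 9); Newton's method refines it to λ ≈ 8.8636. p(83) = -5788 and p(84) = 360 have opposite signs, so a root lies in (83, 84); Newton's method refines it to λ ≈ 83.9428. Check (Vieta): the three roots sum to 93, matching tr M = 93.
So the eigenvalues of A^T A are ≈ 0.1935, 8.8636, 83.9428 (all ≥ 0, as they must be for A^T A). The largest is λ_max ≈ 83.9428, hence ||A||_2 = sqrt(λ_max) ≈ 9.162.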